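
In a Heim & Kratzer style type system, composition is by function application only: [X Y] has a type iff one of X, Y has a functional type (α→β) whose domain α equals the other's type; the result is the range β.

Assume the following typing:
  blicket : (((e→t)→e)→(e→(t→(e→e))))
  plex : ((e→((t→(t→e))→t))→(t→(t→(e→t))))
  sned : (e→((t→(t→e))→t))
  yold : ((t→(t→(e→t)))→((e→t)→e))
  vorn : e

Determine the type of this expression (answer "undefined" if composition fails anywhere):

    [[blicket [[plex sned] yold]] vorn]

(t→(e→e))

[plex sned] — plex of type ((e→((t→(t→e))→t))→(t→(t→(e→t)))) combines with sned of type (e→((t→(t→e))→t)): type (t→(t→(e→t))).
[[plex sned] yold] — yold of type ((t→(t→(e→t)))→((e→t)→e)) combines with [plex sned] of type (t→(t→(e→t))): type ((e→t)→e).
[blicket [[plex sned] yold]] — blicket of type (((e→t)→e)→(e→(t→(e→e)))) combines with [[plex sned] yold] of type ((e→t)→e): type (e→(t→(e→e))).
[[blicket [[plex sned] yold]] vorn] — [blicket [[plex sned] yold]] of type (e→(t→(e→e))) combines with vorn of type e: type (t→(e→e)).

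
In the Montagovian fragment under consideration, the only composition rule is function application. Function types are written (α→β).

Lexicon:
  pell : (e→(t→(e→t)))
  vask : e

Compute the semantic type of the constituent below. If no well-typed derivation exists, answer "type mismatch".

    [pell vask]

(t→(e→t))

At [pell vask], pell : (e→(t→(e→t))) takes vask : e, giving (t→(e→t)).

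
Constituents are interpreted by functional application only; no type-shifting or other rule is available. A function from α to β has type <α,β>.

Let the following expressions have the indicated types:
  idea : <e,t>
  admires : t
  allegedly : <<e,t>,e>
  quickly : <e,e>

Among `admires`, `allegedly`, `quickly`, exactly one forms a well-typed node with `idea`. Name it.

admires : t — no; idea wants e, and admires wants nothing (atomic).
allegedly — combines: allegedly : <<e,t>,e> takes idea : <e,t> as argument, giving e.
quickly : <e,e> — no; idea wants e, and quickly wants e.

allegedly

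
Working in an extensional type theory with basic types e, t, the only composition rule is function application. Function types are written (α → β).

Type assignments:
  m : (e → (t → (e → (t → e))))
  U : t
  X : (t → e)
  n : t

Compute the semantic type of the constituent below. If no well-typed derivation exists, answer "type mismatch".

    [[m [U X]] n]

[U X]: functor X : (t → e), argument U : t; result e.
[m [U X]]: functor m : (e → (t → (e → (t → e)))), argument [U X] : e; result (t → (e → (t → e))).
[[m [U X]] n]: functor [m [U X]] : (t → (e → (t → e))), argument n : t; result (e → (t → e)).

(e → (t → e))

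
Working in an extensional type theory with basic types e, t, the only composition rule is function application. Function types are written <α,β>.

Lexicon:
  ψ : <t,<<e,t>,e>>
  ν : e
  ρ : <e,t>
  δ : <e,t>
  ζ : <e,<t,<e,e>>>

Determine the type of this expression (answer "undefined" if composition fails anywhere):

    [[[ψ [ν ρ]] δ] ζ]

[ν ρ]: <e,t> applied to e yields t.
[ψ [ν ρ]]: <t,<<e,t>,e>> applied to t yields <<e,t>,e>.
[[ψ [ν ρ]] δ]: <<e,t>,e> applied to <e,t> yields e.
[[[ψ [ν ρ]] δ] ζ]: <e,<t,<e,e>>> applied to e yields <t,<e,e>>.

<t,<e,e>>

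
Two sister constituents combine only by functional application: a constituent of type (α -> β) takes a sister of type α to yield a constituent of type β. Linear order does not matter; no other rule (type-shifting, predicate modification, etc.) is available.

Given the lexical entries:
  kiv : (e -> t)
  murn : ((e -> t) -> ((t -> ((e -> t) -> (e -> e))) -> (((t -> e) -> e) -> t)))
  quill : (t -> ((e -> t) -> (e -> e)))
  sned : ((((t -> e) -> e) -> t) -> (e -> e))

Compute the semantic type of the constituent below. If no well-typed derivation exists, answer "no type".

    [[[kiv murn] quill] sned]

[kiv murn]: murn is ((e -> t) -> ((t -> ((e -> t) -> (e -> e))) -> (((t -> e) -> e) -> t))), kiv is (e -> t); result ((t -> ((e -> t) -> (e -> e))) -> (((t -> e) -> e) -> t)).
[[kiv murn] quill]: [kiv murn] is ((t -> ((e -> t) -> (e -> e))) -> (((t -> e) -> e) -> t)), quill is (t -> ((e -> t) -> (e -> e))); result (((t -> e) -> e) -> t).
[[[kiv murn] quill] sned]: sned is ((((t -> e) -> e) -> t) -> (e -> e)), [[kiv murn] quill] is (((t -> e) -> e) -> t); result (e -> e).

(e -> e)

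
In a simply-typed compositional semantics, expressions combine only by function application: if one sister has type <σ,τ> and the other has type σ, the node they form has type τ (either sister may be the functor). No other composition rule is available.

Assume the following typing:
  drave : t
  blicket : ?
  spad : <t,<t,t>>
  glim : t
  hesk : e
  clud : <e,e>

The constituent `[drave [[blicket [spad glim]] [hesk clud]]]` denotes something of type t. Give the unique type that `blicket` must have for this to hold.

For [drave [[blicket [spad glim]] [hesk clud]]] to have type t with drave of type t, [[blicket [spad glim]] [hesk clud]] must be the function: [[blicket [spad glim]] [hesk clud]] : <t,t>.
For [[blicket [spad glim]] [hesk clud]] to have type <t,t> with [hesk clud] of type e, [blicket [spad glim]] must be the function: [blicket [spad glim]] : <e,<t,t>>.
For [blicket [spad glim]] to have type <e,<t,t>> with [spad glim] of type <t,t>, blicket must be the function: blicket : <<t,t>,<e,<t,t>>>.

<<t,t>,<e,<t,t>>>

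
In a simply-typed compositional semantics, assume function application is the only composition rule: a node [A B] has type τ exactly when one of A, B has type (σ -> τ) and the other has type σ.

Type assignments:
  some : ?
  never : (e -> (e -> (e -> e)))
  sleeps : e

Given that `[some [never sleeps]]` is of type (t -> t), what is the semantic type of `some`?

((e -> (e -> e)) -> (t -> t))

[some [never sleeps]] is required to be (t -> t). [never sleeps] : (e -> (e -> e)) cannot yield (t -> t) as functor, so some : ((e -> (e -> e)) -> (t -> t)).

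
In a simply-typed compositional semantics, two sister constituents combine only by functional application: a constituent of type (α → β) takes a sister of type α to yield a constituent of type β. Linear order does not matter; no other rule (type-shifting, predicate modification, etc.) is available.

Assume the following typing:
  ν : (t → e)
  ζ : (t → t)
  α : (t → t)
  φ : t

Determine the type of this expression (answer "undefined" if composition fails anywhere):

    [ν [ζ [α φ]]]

e

[α φ]: (t → t) applied to t yields t.
[ζ [α φ]]: (t → t) applied to t yields t.
[ν [ζ [α φ]]]: (t → e) applied to t yields e.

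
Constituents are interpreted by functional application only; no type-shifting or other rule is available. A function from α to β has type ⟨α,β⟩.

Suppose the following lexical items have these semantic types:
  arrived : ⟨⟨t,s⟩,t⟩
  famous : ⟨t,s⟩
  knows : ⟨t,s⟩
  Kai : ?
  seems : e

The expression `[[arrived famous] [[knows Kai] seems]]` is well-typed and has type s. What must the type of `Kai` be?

⟨⟨t,s⟩,⟨e,⟨t,s⟩⟩⟩

[[arrived famous] [[knows Kai] seems]] is required to be s. [arrived famous] : t cannot yield s as functor, so [[knows Kai] seems] : ⟨t,s⟩.
[[knows Kai] seems] is required to be ⟨t,s⟩. seems : e cannot yield ⟨t,s⟩ as functor, so [knows Kai] : ⟨e,⟨t,s⟩⟩.
[knows Kai] is required to be ⟨e,⟨t,s⟩⟩. knows : ⟨t,s⟩ cannot yield ⟨e,⟨t,s⟩⟩ as functor, so Kai : ⟨⟨t,s⟩,⟨e,⟨t,s⟩⟩⟩.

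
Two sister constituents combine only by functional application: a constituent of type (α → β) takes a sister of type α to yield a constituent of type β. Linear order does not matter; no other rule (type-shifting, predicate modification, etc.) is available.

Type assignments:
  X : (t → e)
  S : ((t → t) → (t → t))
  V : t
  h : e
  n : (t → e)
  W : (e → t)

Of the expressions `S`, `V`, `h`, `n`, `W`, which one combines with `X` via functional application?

S : ((t → t) → (t → t)) — neither side's domain matches the other.
V — combines: X : (t → e) takes V : t as argument, giving e.
h : e — neither side's domain matches the other.
n : (t → e) — neither side's domain matches the other.
W : (e → t) — neither side's domain matches the other.

V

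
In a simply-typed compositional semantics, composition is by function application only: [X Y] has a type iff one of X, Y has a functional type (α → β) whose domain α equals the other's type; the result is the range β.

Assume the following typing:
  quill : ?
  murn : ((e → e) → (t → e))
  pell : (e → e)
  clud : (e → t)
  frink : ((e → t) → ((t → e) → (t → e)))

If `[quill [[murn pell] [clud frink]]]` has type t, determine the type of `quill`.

((t → e) → t)

At [quill [[murn pell] [clud frink]]] (required: t): [[murn pell] [clud frink]] is (t → e), which is not a function with range t; hence quill is the functor — type ((t → e) → t).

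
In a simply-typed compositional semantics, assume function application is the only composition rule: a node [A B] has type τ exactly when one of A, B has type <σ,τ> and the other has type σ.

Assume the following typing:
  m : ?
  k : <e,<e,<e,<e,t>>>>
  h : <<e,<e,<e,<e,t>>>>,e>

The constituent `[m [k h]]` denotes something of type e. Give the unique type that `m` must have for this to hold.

<e,e>

At [m [k h]] (required: e): [k h] is e, which is not a function with range e; hence m is the functor — type <e,e>.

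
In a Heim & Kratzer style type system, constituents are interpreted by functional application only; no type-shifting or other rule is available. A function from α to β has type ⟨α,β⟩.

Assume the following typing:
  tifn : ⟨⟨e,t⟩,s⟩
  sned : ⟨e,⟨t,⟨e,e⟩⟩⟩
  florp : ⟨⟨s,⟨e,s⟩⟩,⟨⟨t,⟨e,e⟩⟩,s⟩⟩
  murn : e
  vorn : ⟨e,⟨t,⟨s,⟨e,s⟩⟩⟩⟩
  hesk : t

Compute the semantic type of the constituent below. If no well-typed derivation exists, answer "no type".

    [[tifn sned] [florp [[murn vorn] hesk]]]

no type

[tifn sned]: ⟨⟨e,t⟩,s⟩ with ⟨e,⟨t,⟨e,e⟩⟩⟩ — neither is a function whose domain matches the other; composition fails here.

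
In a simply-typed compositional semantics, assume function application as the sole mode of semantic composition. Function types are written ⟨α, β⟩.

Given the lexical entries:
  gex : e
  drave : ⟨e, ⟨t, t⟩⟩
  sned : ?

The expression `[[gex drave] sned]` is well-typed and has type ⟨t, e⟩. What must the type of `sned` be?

[[gex drave] sned] must have type ⟨t, e⟩. The sister [gex drave] has type ⟨t, t⟩; that is not a function onto ⟨t, e⟩, so sned must be the functor, of type ⟨⟨t, t⟩, ⟨t, e⟩⟩.

⟨⟨t, t⟩, ⟨t, e⟩⟩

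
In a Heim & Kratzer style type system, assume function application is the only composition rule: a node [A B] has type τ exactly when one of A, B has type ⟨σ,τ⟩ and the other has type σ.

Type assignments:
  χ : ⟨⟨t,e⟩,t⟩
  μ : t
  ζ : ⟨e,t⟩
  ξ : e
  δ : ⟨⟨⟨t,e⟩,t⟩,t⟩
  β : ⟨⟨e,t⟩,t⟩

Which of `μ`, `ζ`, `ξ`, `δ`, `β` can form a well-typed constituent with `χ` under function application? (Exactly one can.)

μ : t — neither side's domain matches the other.
ζ : ⟨e,t⟩ — neither side's domain matches the other.
ξ : e — neither side's domain matches the other.
δ — combines: δ : ⟨⟨⟨t,e⟩,t⟩,t⟩ takes χ : ⟨⟨t,e⟩,t⟩ as argument, giving t.
β : ⟨⟨e,t⟩,t⟩ — neither side's domain matches the other.

δ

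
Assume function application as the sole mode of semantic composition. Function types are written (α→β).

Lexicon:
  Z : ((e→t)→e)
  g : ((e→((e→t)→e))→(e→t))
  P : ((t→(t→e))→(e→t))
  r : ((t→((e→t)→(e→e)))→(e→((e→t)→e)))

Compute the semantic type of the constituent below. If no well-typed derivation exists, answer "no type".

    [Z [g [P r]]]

no type

[P r]: ((t→(t→e))→(e→t)) with ((t→((e→t)→(e→e)))→(e→((e→t)→e))) — neither is a function whose domain matches the other; composition fails here.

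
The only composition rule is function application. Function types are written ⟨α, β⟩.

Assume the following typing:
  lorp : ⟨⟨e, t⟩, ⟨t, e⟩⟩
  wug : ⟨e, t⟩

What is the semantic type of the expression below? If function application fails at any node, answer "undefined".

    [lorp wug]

[lorp wug]: functor lorp : ⟨⟨e, t⟩, ⟨t, e⟩⟩, argument wug : ⟨e, t⟩; result ⟨t, e⟩.

⟨t, e⟩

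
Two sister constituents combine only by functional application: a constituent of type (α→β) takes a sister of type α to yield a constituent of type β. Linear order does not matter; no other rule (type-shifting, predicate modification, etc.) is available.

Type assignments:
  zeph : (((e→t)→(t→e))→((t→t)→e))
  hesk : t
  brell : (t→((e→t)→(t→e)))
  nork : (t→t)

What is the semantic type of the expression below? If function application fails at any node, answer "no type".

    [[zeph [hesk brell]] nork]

e

At [hesk brell], brell : (t→((e→t)→(t→e))) takes hesk : t, giving ((e→t)→(t→e)).
At [zeph [hesk brell]], zeph : (((e→t)→(t→e))→((t→t)→e)) takes [hesk brell] : ((e→t)→(t→e)), giving ((t→t)→e).
At [[zeph [hesk brell]] nork], [zeph [hesk brell]] : ((t→t)→e) takes nork : (t→t), giving e.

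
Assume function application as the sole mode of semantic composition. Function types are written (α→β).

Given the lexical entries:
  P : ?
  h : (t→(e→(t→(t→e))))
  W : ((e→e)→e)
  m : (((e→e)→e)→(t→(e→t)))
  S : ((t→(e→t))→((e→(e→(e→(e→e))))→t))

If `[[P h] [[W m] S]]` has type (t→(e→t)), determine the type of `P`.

((t→(e→(t→(t→e))))→(((e→(e→(e→(e→e))))→t)→(t→(e→t))))

[[P h] [[W m] S]] must have type (t→(e→t)). The sister [[W m] S] has type ((e→(e→(e→(e→e))))→t); that is not a function onto (t→(e→t)), so [P h] must be the functor, of type (((e→(e→(e→(e→e))))→t)→(t→(e→t))).
[P h] must have type (((e→(e→(e→(e→e))))→t)→(t→(e→t))). The sister h has type (t→(e→(t→(t→e)))); that is not a function onto (((e→(e→(e→(e→e))))→t)→(t→(e→t))), so P must be the functor, of type ((t→(e→(t→(t→e))))→(((e→(e→(e→(e→e))))→t)→(t→(e→t)))).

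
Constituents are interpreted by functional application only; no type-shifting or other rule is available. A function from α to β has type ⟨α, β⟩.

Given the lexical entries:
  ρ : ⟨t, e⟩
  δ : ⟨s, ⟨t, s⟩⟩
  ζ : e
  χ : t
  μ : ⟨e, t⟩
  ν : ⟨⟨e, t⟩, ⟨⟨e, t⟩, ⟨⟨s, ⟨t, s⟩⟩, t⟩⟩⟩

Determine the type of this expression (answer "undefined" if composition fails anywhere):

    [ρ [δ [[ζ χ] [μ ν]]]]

undefined

[ζ χ]: e and t cannot combine by function application — type clash.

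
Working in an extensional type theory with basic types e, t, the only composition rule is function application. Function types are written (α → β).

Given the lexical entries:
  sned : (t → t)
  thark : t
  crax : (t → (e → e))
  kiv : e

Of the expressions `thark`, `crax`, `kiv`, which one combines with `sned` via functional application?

thark — combines: sned : (t → t) takes thark : t as argument, giving t.
crax : (t → (e → e)) — does not combine with sned.
kiv : e — does not combine with sned.

thark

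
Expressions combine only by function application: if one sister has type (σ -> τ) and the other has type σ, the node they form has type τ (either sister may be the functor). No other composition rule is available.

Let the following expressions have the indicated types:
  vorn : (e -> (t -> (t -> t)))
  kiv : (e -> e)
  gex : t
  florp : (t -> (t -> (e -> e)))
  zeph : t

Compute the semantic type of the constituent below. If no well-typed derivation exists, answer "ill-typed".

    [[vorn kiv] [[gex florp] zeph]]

At [vorn kiv]: neither (e -> (t -> (t -> t))) nor (e -> e) can take the other as argument; the node is ill-typed.

ill-typed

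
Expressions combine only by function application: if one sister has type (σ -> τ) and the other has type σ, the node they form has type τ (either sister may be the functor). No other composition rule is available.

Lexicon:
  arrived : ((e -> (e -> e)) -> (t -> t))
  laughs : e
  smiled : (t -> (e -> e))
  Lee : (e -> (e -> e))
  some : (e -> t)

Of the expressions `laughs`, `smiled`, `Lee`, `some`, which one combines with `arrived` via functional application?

laughs : e — neither side's domain matches the other.
smiled : (t -> (e -> e)) — neither side's domain matches the other.
Lee — combines: arrived : ((e -> (e -> e)) -> (t -> t)) takes Lee : (e -> (e -> e)) as argument, giving (t -> t).
some : (e -> t) — neither side's domain matches the other.

Lee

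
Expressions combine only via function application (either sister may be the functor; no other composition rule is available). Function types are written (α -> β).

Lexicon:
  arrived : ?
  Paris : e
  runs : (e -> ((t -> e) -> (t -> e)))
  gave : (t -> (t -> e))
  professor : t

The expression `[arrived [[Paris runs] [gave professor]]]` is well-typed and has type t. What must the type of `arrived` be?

[arrived [[Paris runs] [gave professor]]] is required to be t. [[Paris runs] [gave professor]] : (t -> e) cannot yield t as functor, so arrived : ((t -> e) -> t).

((t -> e) -> t)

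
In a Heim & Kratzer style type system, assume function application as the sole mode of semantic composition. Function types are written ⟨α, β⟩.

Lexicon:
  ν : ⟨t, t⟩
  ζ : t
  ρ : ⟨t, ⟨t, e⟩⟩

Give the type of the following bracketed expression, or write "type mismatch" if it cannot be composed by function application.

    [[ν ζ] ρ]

⟨t, e⟩

[ν ζ]: ⟨t, t⟩ applied to t yields t.
[[ν ζ] ρ]: ⟨t, ⟨t, e⟩⟩ applied to t yields ⟨t, e⟩.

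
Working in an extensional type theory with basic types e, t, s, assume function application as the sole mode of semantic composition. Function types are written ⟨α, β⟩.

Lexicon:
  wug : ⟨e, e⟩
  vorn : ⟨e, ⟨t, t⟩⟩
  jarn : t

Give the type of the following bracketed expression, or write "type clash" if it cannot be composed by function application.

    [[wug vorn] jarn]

type clash

[wug vorn]: ⟨e, e⟩ with ⟨e, ⟨t, t⟩⟩ — neither is a function whose domain matches the other; composition fails here.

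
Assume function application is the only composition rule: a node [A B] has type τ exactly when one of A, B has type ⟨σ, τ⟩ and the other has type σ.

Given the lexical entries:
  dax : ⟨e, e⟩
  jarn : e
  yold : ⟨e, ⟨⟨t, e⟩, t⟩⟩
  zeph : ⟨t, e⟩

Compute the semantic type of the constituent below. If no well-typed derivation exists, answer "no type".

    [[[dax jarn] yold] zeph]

[dax jarn]: functor dax : ⟨e, e⟩, argument jarn : e; result e.
[[dax jarn] yold]: functor yold : ⟨e, ⟨⟨t, e⟩, t⟩⟩, argument [dax jarn] : e; result ⟨⟨t, e⟩, t⟩.
[[[dax jarn] yold] zeph]: functor [[dax jarn] yold] : ⟨⟨t, e⟩, t⟩, argument zeph : ⟨t, e⟩; result t.

t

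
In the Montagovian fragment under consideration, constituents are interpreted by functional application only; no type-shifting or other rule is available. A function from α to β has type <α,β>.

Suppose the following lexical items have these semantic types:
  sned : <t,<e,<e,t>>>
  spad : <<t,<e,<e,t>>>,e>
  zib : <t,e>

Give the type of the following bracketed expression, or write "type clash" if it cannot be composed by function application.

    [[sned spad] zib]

type clash

[sned spad]: spad is <<t,<e,<e,t>>>,e>, sned is <t,<e,<e,t>>>; result e.
[[sned spad] zib]: e with <t,e> — neither is a function whose domain matches the other; composition fails here.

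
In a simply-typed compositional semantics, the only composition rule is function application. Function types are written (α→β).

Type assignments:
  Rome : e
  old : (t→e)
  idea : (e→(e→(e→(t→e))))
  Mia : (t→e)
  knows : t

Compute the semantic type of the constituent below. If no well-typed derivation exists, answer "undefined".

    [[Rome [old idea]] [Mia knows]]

undefined

[old idea]: (t→e) and (e→(e→(e→(t→e)))) cannot combine by function application — type clash.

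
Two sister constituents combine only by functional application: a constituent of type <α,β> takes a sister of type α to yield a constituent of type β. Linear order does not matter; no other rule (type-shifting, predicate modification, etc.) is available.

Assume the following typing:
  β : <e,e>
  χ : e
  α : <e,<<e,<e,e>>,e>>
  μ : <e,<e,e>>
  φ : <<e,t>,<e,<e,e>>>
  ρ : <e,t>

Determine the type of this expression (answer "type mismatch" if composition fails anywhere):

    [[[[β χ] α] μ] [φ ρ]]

[β χ] — β of type <e,e> combines with χ of type e: type e.
[[β χ] α] — α of type <e,<<e,<e,e>>,e>> combines with [β χ] of type e: type <<e,<e,e>>,e>.
[[[β χ] α] μ] — [[β χ] α] of type <<e,<e,e>>,e> combines with μ of type <e,<e,e>>: type e.
[φ ρ] — φ of type <<e,t>,<e,<e,e>>> combines with ρ of type <e,t>: type <e,<e,e>>.
[[[[β χ] α] μ] [φ ρ]] — [φ ρ] of type <e,<e,e>> combines with [[[β χ] α] μ] of type e: type <e,e>.

<e,e>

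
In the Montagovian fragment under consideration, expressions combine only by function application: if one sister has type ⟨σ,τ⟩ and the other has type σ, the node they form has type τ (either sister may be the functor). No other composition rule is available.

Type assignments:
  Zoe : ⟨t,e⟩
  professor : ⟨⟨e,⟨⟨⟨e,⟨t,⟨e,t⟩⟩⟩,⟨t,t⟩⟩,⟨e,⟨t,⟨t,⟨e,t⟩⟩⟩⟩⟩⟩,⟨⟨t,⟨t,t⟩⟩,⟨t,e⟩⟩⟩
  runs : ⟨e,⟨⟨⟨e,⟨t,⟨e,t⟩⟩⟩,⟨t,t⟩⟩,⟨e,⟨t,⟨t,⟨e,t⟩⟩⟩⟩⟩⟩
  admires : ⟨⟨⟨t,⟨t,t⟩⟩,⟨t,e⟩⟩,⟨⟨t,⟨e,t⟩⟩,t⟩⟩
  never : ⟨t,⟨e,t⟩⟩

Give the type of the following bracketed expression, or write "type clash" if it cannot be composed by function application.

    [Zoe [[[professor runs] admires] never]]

e

[professor runs] — professor of type ⟨⟨e,⟨⟨⟨e,⟨t,⟨e,t⟩⟩⟩,⟨t,t⟩⟩,⟨e,⟨t,⟨t,⟨e,t⟩⟩⟩⟩⟩⟩,⟨⟨t,⟨t,t⟩⟩,⟨t,e⟩⟩⟩ combines with runs of type ⟨e,⟨⟨⟨e,⟨t,⟨e,t⟩⟩⟩,⟨t,t⟩⟩,⟨e,⟨t,⟨t,⟨e,t⟩⟩⟩⟩⟩⟩: type ⟨⟨t,⟨t,t⟩⟩,⟨t,e⟩⟩.
[[professor runs] admires] — admires of type ⟨⟨⟨t,⟨t,t⟩⟩,⟨t,e⟩⟩,⟨⟨t,⟨e,t⟩⟩,t⟩⟩ combines with [professor runs] of type ⟨⟨t,⟨t,t⟩⟩,⟨t,e⟩⟩: type ⟨⟨t,⟨e,t⟩⟩,t⟩.
[[[professor runs] admires] never] — [[professor runs] admires] of type ⟨⟨t,⟨e,t⟩⟩,t⟩ combines with never of type ⟨t,⟨e,t⟩⟩: type t.
[Zoe [[[professor runs] admires] never]] — Zoe of type ⟨t,e⟩ combines with [[[professor runs] admires] never] of type t: type e.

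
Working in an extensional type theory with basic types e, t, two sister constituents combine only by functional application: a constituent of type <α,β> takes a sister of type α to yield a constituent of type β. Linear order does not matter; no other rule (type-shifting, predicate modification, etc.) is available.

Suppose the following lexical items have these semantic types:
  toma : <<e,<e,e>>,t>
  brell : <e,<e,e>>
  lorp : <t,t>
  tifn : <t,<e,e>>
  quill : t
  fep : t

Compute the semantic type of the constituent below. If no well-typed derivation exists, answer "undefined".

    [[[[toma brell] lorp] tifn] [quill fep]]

undefined

[toma brell]: toma is <<e,<e,e>>,t>, brell is <e,<e,e>>; result t.
[[toma brell] lorp]: lorp is <t,t>, [toma brell] is t; result t.
[[[toma brell] lorp] tifn]: tifn is <t,<e,e>>, [[toma brell] lorp] is t; result <e,e>.
[quill fep]: t and t cannot combine by function application — type clash.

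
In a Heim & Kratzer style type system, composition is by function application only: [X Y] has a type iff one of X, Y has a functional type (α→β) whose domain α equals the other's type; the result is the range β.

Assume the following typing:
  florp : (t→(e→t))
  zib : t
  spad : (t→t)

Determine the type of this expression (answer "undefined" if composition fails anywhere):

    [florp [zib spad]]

(e→t)

[zib spad]: (t→t) applied to t yields t.
[florp [zib spad]]: (t→(e→t)) applied to t yields (e→t).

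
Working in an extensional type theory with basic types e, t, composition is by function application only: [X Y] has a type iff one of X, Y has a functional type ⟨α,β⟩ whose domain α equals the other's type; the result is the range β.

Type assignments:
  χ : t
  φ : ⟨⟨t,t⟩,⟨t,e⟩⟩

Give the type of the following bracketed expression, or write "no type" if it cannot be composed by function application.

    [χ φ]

[χ φ]: t with ⟨⟨t,t⟩,⟨t,e⟩⟩ — neither is a function whose domain matches the other; composition fails here.

no type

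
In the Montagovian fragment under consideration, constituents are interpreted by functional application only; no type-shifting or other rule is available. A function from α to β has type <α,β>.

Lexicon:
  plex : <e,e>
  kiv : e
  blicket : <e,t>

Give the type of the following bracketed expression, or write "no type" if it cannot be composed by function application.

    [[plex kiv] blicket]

[plex kiv]: functor plex : <e,e>, argument kiv : e; result e.
[[plex kiv] blicket]: functor blicket : <e,t>, argument [plex kiv] : e; result t.

t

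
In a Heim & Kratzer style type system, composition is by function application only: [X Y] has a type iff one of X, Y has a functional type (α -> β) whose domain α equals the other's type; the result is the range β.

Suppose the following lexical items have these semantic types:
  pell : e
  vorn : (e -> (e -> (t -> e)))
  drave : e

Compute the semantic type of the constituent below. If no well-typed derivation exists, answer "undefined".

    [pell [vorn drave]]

(t -> e)

[vorn drave]: vorn is (e -> (e -> (t -> e))), drave is e; result (e -> (t -> e)).
[pell [vorn drave]]: [vorn drave] is (e -> (t -> e)), pell is e; result (t -> e).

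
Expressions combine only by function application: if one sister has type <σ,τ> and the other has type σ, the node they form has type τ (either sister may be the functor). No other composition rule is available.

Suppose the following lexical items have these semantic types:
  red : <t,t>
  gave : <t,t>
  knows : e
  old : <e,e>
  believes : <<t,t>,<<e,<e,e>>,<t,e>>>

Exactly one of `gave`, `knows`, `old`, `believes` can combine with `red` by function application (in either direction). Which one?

gave : <t,t> — red needs t; gave needs t; neither fits.
knows : e — red needs t; knows needs nothing (atomic); neither fits.
old : <e,e> — red needs t; old needs e; neither fits.
believes — combines: believes : <<t,t>,<<e,<e,e>>,<t,e>>> takes red : <t,t> as argument, giving <<e,<e,e>>,<t,e>>.

believes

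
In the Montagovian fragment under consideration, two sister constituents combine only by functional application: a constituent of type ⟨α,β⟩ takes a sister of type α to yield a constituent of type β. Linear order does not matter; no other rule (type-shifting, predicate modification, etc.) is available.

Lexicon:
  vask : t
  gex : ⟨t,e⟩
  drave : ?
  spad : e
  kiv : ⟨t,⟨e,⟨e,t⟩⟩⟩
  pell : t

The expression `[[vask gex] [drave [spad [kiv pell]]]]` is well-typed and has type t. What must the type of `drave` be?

[[vask gex] [drave [spad [kiv pell]]]] must have type t. The sister [vask gex] has type e; that is not a function onto t, so [drave [spad [kiv pell]]] must be the functor, of type ⟨e,t⟩.
[drave [spad [kiv pell]]] must have type ⟨e,t⟩. The sister [spad [kiv pell]] has type ⟨e,t⟩; that is not a function onto ⟨e,t⟩, so drave must be the functor, of type ⟨⟨e,t⟩,⟨e,t⟩⟩.

⟨⟨e,t⟩,⟨e,t⟩⟩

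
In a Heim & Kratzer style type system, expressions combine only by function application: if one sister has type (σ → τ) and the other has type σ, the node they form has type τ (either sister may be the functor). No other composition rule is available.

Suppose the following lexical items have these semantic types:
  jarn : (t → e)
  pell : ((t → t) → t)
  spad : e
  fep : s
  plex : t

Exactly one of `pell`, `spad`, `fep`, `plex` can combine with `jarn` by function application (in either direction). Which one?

plex

pell : ((t → t) → t) — does not combine with jarn.
spad : e — does not combine with jarn.
fep : s — does not combine with jarn.
plex — combines: jarn : (t → e) takes plex : t as argument, giving e.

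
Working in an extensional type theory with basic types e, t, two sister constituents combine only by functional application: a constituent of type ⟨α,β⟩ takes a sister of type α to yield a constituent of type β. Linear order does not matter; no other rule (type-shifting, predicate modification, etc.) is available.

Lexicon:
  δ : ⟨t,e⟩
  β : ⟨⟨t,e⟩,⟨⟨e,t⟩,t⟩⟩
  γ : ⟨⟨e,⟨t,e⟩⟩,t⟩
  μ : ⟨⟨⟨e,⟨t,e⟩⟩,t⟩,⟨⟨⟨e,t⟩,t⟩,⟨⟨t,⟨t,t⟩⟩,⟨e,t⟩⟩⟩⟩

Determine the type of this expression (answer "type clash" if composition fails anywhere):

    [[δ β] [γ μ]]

⟨⟨t,⟨t,t⟩⟩,⟨e,t⟩⟩

At [δ β], β : ⟨⟨t,e⟩,⟨⟨e,t⟩,t⟩⟩ takes δ : ⟨t,e⟩, giving ⟨⟨e,t⟩,t⟩.
At [γ μ], μ : ⟨⟨⟨e,⟨t,e⟩⟩,t⟩,⟨⟨⟨e,t⟩,t⟩,⟨⟨t,⟨t,t⟩⟩,⟨e,t⟩⟩⟩⟩ takes γ : ⟨⟨e,⟨t,e⟩⟩,t⟩, giving ⟨⟨⟨e,t⟩,t⟩,⟨⟨t,⟨t,t⟩⟩,⟨e,t⟩⟩⟩.
At [[δ β] [γ μ]], [γ μ] : ⟨⟨⟨e,t⟩,t⟩,⟨⟨t,⟨t,t⟩⟩,⟨e,t⟩⟩⟩ takes [δ β] : ⟨⟨e,t⟩,t⟩, giving ⟨⟨t,⟨t,t⟩⟩,⟨e,t⟩⟩.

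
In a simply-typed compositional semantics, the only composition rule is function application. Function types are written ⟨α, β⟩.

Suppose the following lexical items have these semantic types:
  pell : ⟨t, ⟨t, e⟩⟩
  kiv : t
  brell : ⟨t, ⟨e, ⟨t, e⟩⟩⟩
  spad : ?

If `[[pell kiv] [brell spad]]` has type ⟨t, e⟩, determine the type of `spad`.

[[pell kiv] [brell spad]] is required to be ⟨t, e⟩. [pell kiv] : ⟨t, e⟩ cannot yield ⟨t, e⟩ as functor, so [brell spad] : ⟨⟨t, e⟩, ⟨t, e⟩⟩.
[brell spad] is required to be ⟨⟨t, e⟩, ⟨t, e⟩⟩. brell : ⟨t, ⟨e, ⟨t, e⟩⟩⟩ cannot yield ⟨⟨t, e⟩, ⟨t, e⟩⟩ as functor, so spad : ⟨⟨t, ⟨e, ⟨t, e⟩⟩⟩, ⟨⟨t, e⟩, ⟨t, e⟩⟩⟩.

⟨⟨t, ⟨e, ⟨t, e⟩⟩⟩, ⟨⟨t, e⟩, ⟨t, e⟩⟩⟩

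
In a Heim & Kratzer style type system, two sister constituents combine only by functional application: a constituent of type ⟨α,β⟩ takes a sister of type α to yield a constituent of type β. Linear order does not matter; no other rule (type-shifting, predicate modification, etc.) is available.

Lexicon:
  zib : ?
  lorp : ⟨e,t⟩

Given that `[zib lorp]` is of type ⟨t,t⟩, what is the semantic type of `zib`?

⟨⟨e,t⟩,⟨t,t⟩⟩

[zib lorp] must have type ⟨t,t⟩. The sister lorp has type ⟨e,t⟩; that is not a function onto ⟨t,t⟩, so zib must be the functor, of type ⟨⟨e,t⟩,⟨t,t⟩⟩.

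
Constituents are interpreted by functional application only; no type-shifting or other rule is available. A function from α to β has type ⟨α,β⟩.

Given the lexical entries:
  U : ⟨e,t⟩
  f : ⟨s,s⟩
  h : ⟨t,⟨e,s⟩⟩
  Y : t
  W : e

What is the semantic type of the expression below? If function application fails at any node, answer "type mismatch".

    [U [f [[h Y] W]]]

type mismatch

[h Y] — h of type ⟨t,⟨e,s⟩⟩ combines with Y of type t: type ⟨e,s⟩.
[[h Y] W] — [h Y] of type ⟨e,s⟩ combines with W of type e: type s.
[f [[h Y] W]] — f of type ⟨s,s⟩ combines with [[h Y] W] of type s: type s.
[U [f [[h Y] W]]]: ⟨e,t⟩ and s cannot combine by function application — type clash.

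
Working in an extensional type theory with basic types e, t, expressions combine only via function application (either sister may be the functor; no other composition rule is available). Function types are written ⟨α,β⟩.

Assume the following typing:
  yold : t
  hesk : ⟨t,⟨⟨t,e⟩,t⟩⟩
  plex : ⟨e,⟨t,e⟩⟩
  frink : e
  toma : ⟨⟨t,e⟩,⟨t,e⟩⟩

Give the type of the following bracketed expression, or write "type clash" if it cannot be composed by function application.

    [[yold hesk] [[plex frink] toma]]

t

[yold hesk]: ⟨t,⟨⟨t,e⟩,t⟩⟩ applied to t yields ⟨⟨t,e⟩,t⟩.
[plex frink]: ⟨e,⟨t,e⟩⟩ applied to e yields ⟨t,e⟩.
[[plex frink] toma]: ⟨⟨t,e⟩,⟨t,e⟩⟩ applied to ⟨t,e⟩ yields ⟨t,e⟩.
[[yold hesk] [[plex frink] toma]]: ⟨⟨t,e⟩,t⟩ applied to ⟨t,e⟩ yields t.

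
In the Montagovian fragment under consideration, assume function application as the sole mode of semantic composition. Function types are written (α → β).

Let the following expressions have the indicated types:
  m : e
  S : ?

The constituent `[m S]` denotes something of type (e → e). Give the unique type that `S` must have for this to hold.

For [m S] to have type (e → e) with m of type e, S must be the function: S : (e → (e → e)).

(e → (e → e))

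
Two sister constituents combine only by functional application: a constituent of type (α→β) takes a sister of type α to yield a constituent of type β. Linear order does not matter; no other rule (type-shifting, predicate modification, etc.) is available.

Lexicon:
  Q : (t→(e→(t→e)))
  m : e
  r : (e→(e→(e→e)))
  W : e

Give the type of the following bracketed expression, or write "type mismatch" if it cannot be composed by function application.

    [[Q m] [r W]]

type mismatch

[Q m]: (t→(e→(t→e))) with e — neither is a function whose domain matches the other; composition fails here.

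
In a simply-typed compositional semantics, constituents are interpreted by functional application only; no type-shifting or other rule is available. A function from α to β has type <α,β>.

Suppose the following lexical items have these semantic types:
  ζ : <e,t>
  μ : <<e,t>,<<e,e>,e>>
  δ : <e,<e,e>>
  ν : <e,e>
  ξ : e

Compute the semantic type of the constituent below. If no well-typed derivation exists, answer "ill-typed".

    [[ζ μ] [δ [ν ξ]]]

e

[ζ μ]: <<e,t>,<<e,e>,e>> applied to <e,t> yields <<e,e>,e>.
[ν ξ]: <e,e> applied to e yields e.
[δ [ν ξ]]: <e,<e,e>> applied to e yields <e,e>.
[[ζ μ] [δ [ν ξ]]]: <<e,e>,e> applied to <e,e> yields e.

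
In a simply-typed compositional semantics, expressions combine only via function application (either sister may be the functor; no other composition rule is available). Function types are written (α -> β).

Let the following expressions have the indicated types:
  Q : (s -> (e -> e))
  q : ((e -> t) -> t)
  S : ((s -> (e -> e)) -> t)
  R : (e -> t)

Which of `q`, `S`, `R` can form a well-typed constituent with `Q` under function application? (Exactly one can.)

q : ((e -> t) -> t) — Q needs s; q needs (e -> t); neither fits.
S — combines: S : ((s -> (e -> e)) -> t) takes Q : (s -> (e -> e)) as argument, giving t.
R : (e -> t) — Q needs s; R needs e; neither fits.

S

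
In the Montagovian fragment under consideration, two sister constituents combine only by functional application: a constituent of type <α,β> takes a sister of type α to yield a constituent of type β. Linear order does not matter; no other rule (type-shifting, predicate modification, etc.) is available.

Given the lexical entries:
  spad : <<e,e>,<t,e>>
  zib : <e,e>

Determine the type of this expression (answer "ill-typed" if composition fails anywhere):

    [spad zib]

<t,e>

[spad zib]: spad is <<e,e>,<t,e>>, zib is <e,e>; result <t,e>.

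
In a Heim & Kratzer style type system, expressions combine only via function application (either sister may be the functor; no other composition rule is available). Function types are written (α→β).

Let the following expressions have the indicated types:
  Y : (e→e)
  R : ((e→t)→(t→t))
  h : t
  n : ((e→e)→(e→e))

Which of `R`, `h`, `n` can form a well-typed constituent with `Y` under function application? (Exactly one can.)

R : ((e→t)→(t→t)) — Y needs e; R needs (e→t); neither fits.
h : t — Y needs e; h needs nothing (atomic); neither fits.
n — combines: n : ((e→e)→(e→e)) takes Y : (e→e) as argument, giving (e→e).

n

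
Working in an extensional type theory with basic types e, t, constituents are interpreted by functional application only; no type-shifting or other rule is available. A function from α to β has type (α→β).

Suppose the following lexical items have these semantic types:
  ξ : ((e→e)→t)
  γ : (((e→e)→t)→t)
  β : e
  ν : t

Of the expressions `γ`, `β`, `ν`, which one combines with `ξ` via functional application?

γ

γ — combines: γ : (((e→e)→t)→t) takes ξ : ((e→e)→t) as argument, giving t.
β : e — no; ξ wants (e→e), and β wants nothing (atomic).
ν : t — no; ξ wants (e→e), and ν wants nothing (atomic).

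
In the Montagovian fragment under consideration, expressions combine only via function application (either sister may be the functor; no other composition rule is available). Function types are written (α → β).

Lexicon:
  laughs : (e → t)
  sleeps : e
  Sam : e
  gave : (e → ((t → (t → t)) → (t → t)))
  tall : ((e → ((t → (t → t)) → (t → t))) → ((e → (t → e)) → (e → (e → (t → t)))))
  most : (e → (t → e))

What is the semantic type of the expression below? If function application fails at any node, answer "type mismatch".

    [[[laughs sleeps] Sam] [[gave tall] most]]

type mismatch

[laughs sleeps]: functor laughs : (e → t), argument sleeps : e; result t.
[[laughs sleeps] Sam]: t and e cannot combine by function application — type clash.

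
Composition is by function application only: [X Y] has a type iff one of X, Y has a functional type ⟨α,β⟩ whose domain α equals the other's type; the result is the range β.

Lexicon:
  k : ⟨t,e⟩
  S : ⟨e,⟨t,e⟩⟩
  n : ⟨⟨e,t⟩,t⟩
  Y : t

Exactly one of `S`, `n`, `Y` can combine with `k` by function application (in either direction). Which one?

Y

S : ⟨e,⟨t,e⟩⟩ — neither side's domain matches the other.
n : ⟨⟨e,t⟩,t⟩ — neither side's domain matches the other.
Y — combines: k : ⟨t,e⟩ takes Y : t as argument, giving e.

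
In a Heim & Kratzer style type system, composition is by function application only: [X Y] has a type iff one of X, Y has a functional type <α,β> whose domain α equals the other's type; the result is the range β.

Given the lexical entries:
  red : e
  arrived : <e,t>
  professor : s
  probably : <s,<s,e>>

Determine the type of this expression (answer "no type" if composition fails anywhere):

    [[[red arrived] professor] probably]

no type

[red arrived]: arrived is <e,t>, red is e; result t.
At [[red arrived] professor]: neither t nor s can take the other as argument; the node is ill-typed.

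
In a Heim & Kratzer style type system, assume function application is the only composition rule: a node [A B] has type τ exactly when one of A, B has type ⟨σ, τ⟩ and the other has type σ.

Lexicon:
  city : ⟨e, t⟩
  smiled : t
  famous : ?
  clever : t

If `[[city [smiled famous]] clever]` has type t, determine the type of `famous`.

⟨t, ⟨⟨e, t⟩, ⟨t, t⟩⟩⟩

[[city [smiled famous]] clever] is required to be t. clever : t cannot yield t as functor, so [city [smiled famous]] : ⟨t, t⟩.
[city [smiled famous]] is required to be ⟨t, t⟩. city : ⟨e, t⟩ cannot yield ⟨t, t⟩ as functor, so [smiled famous] : ⟨⟨e, t⟩, ⟨t, t⟩⟩.
[smiled famous] is required to be ⟨⟨e, t⟩, ⟨t, t⟩⟩. smiled : t cannot yield ⟨⟨e, t⟩, ⟨t, t⟩⟩ as functor, so famous : ⟨t, ⟨⟨e, t⟩, ⟨t, t⟩⟩⟩.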